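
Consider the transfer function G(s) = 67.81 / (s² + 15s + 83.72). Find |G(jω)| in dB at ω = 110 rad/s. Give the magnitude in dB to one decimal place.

-45.1 dB

|(j110)² + 15(j110) + 83.72| = |-12016 + j1650| = 1.213e+04
|G(j110)| = 67.81 / 1.213e+04 = 0.0055907
20 log₁₀(0.0055907) = -45.05 dB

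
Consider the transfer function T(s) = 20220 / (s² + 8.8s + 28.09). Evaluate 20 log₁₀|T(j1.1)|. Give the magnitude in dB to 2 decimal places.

|(j1.1)² + 8.8(j1.1) + 28.09| = |26.88 + j9.68| = 28.57
|T(j1.1)| = 20220 / 28.57 = 707.74
20 log₁₀(707.74) = 56.997 dB

57.00 dB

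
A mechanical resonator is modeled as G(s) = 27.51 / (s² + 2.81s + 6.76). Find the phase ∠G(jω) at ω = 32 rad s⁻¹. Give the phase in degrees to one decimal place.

-174.9°

∠[(j32)² + 2.81(j32) + 6.76] = ∠[-1017.2 + j89.92] = 174.95°
∠G(j32) = −174.95° = -174.95°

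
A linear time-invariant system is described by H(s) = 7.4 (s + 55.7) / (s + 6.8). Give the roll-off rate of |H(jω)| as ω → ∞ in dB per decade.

0 dB/decade

With 1 zero and 1 pole, the high-frequency asymptotic slope is 20 × (1 − 1) = 0 dB/decade.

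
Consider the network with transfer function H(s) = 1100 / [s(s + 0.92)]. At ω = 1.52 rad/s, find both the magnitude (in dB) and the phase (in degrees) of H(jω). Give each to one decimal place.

|H| = 52.2 dB, ∠H = -148.8 deg

|j1.52 + 0.92| = √(1.52² + 0.92²) = 1.777
|j1.52| = 1.52
|H(j1.52)| = 1100 / (1.777 × 1.52) = 407.31
20 log₁₀(407.31) = 52.20 dB
∠(j1.52 + 0.92) = arctan(1.52/0.92) = 58.82°
∠(j1.52) = 90.00°
∠H(j1.52) = − (58.82° + 90.00°) = -148.82°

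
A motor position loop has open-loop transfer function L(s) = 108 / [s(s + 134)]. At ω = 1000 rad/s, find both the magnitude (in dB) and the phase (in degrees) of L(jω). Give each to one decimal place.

|j1000 + 134| = √(1000² + 134²) = 1009
|j1000| = 1000
|L(j1000)| = 108 / (1009 × 1000) = 0.00010704
20 log₁₀(0.00010704) = -79.41 dB
∠(j1000 + 134) = arctan(1000/134) = 82.37°
∠(j1000) = 90.00°
∠L(j1000) = − (82.37° + 90.00°) = -172.37°

|L| = -79.4 dB, ∠L = -172.4°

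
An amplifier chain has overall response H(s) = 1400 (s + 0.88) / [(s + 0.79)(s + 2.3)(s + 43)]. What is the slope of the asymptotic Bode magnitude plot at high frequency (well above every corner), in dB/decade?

With 1 zero and 3 poles, the high-frequency asymptotic slope is 20 × (1 − 3) = -40 dB/decade.

-40 dB/decade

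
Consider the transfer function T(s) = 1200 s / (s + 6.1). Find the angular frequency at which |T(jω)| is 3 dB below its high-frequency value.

For a single-pole high-pass, the −3 dB point is at the pole: ω = 6.1 rad/sec.

6.1 rad/sec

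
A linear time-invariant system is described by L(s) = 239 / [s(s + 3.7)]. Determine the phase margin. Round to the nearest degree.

Gain crossover: |L(jω)| = 1 at ω ≈ 15.2 rad/sec.
∠L(j15.2) = −90° − arctan(15.2/3.7) ≈ -166.35°
PM = 180° + (-166.35°) = 13.65°

14°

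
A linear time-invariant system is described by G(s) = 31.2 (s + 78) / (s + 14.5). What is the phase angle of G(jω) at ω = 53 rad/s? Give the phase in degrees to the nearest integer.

∠(j53 + 78) = arctan(53/78) = 34.20°
∠(j53 + 14.5) = arctan(53/14.5) = 74.70°
∠G(j53) = 34.20° − 74.70° = -40.50°

-41°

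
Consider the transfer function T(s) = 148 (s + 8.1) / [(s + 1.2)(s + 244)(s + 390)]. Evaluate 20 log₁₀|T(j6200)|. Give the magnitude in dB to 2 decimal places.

|j6200 + 8.1| = √(6200² + 8.1²) = 6200
|j6200 + 1.2| = √(6200² + 1.2²) = 6200
|j6200 + 244| = √(6200² + 244²) = 6205
|j6200 + 390| = √(6200² + 390²) = 6212
|T(j6200)| = 148 × 6200 / (6200 × 6205 × 6212) = 3.8396e-06
20 log₁₀(3.8396e-06) = -108.314 dB

-108.31 dB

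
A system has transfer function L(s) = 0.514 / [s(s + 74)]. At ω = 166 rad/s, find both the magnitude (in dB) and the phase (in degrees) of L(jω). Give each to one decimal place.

|L| = -95.4 dB, ∠L = -156.0°

|j166 + 74| = √(166² + 74²) = 181.7
|j166| = 166
|L(j166)| = 0.514 / (181.7 × 166) = 1.7037e-05
20 log₁₀(1.7037e-05) = -95.37 dB
∠(j166 + 74) = arctan(166/74) = 65.97°
∠(j166) = 90.00°
∠L(j166) = − (65.97° + 90.00°) = -155.97°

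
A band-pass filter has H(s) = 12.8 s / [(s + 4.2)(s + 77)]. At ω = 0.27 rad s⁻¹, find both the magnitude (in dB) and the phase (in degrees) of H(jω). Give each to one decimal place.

|H| = -39.4 dB, ∠H = 86.1°

|j0.27| = 0.27
|j0.27 + 4.2| = √(0.27² + 4.2²) = 4.209
|j0.27 + 77| = √(0.27² + 77²) = 77
|H(j0.27)| = 12.8 × 0.27 / (4.209 × 77) = 0.010664
20 log₁₀(0.010664) = -39.44 dB
∠(j0.27) = 90.00°
∠(j0.27 + 4.2) = arctan(0.27/4.2) = 3.68°
∠(j0.27 + 77) = arctan(0.27/77) = 0.20°
∠H(j0.27) = 90.00° − (3.68° + 0.20°) = 86.12°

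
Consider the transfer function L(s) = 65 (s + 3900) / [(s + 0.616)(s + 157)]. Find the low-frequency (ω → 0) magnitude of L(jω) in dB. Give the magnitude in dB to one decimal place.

L(0) = 65 × 3900 / (0.616 × 157) = 2621.2
20 log₁₀(2621.2) = 68.37 dB

68.4 dB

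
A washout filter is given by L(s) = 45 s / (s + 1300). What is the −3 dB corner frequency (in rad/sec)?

1300 rad/sec

For a single-pole high-pass, the −3 dB point is at the pole: ω = 1300 rad/sec.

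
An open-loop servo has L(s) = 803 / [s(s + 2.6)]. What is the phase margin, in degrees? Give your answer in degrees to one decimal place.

5.3 deg

Gain crossover: |L(jω)| = 1 at ω ≈ 28.3 rad/sec.
∠L(j28.3) = −90° − arctan(28.3/2.6) ≈ -174.75°
PM = 180° + (-174.75°) = 5.25°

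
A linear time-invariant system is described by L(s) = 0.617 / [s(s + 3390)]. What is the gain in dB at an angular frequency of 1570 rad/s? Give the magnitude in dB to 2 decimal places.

-139.56 dB

|j1570 + 3390| = √(1570² + 3390²) = 3736
|j1570| = 1570
|L(j1570)| = 0.617 / (3736 × 1570) = 1.0519e-07
20 log₁₀(1.0519e-07) = -139.560 dB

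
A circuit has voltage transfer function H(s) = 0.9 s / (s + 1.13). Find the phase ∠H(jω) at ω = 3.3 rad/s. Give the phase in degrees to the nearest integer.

19°

∠(j3.3) = 90.00°
∠(j3.3 + 1.13) = arctan(3.3/1.13) = 71.10°
∠H(j3.3) = 90.00° − 71.10° = 18.90°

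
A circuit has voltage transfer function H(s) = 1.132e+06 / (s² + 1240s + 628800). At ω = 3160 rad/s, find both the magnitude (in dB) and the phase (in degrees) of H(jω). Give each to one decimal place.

|H| = -19.0 dB, ∠H = -157.3 deg

|(j3160)² + 1240(j3160) + 628800| = |-9.3568e+06 + j3.9184e+06| = 1.014e+07
|H(j3160)| = 1.132e+06 / 1.014e+07 = 0.11159
20 log₁₀(0.11159) = -19.05 dB
∠[(j3160)² + 1240(j3160) + 628800] = ∠[-9.3568e+06 + j3.9184e+06] = 157.28°
∠H(j3160) = −157.28° = -157.28°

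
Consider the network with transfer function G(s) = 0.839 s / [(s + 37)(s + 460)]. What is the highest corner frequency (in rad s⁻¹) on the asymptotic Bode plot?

460 rad s⁻¹

Break frequencies occur at each pole and zero magnitude: 37 rad s⁻¹, 460 rad s⁻¹.
The highest is 460 rad s⁻¹.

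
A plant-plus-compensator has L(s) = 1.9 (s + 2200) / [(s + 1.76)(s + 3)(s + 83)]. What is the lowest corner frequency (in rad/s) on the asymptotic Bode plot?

1.76 rad/s

Break frequencies occur at each pole and zero magnitude: 1.76 rad/s, 3 rad/s, 83 rad/s, 2200 rad/s.
The lowest is 1.76 rad/s.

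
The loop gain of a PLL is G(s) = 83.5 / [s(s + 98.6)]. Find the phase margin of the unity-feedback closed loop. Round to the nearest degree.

Gain crossover: |G(jω)| = 1 at ω ≈ 0.847 rad/s.
∠G(j0.847) = −90° − arctan(0.847/98.6) ≈ -90.49°
PM = 180° + (-90.49°) = 89.51°

90°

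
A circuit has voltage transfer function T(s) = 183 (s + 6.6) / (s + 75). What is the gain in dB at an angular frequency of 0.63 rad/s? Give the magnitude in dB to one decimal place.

|j0.63 + 6.6| = √(0.63² + 6.6²) = 6.63
|j0.63 + 75| = √(0.63² + 75²) = 75
|T(j0.63)| = 183 × 6.63 / 75 = 16.177
20 log₁₀(16.177) = 24.18 dB

24.2 dB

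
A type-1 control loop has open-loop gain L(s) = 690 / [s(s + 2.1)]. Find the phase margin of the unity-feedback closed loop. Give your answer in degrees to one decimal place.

4.6°

Gain crossover: |L(jω)| = 1 at ω ≈ 26.2 rad s⁻¹.
∠L(j26.2) = −90° − arctan(26.2/2.1) ≈ -175.42°
PM = 180° + (-175.42°) = 4.58°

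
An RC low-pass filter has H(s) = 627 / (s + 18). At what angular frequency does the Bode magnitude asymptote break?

18 rad/s

The single real pole at s = −18 gives a corner at ω = 18 rad/s.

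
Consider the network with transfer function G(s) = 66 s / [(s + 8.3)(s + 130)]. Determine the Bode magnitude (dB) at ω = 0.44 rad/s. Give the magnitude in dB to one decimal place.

|j0.44| = 0.44
|j0.44 + 8.3| = √(0.44² + 8.3²) = 8.312
|j0.44 + 130| = √(0.44² + 130²) = 130
|G(j0.44)| = 66 × 0.44 / (8.312 × 130) = 0.026876
20 log₁₀(0.026876) = -31.41 dB

-31.4 dB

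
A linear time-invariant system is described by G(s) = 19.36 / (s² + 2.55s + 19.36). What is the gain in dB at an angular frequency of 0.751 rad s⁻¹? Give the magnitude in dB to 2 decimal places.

|(j0.751)² + 2.55(j0.751) + 19.36| = |18.796 + j1.915| = 18.89
|G(j0.751)| = 19.36 / 18.89 = 1.0247
20 log₁₀(1.0247) = 0.212 dB

0.21 dB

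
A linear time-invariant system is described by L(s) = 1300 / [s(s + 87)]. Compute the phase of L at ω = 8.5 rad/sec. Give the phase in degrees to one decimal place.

∠(j8.5 + 87) = arctan(8.5/87) = 5.58°
∠(j8.5) = 90.00°
∠L(j8.5) = − (5.58° + 90.00°) = -95.58°

-95.6°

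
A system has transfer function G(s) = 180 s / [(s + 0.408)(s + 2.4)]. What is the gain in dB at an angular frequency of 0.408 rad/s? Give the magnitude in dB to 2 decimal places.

|j0.408| = 0.408
|j0.408 + 0.408| = √(0.408² + 0.408²) = 0.577
|j0.408 + 2.4| = √(0.408² + 2.4²) = 2.434
|G(j0.408)| = 180 × 0.408 / (0.577 × 2.434) = 52.283
20 log₁₀(52.283) = 34.367 dB

34.37 dB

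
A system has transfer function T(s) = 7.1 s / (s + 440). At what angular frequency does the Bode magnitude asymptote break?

440 rad s⁻¹

The single real pole at s = −440 gives a corner at ω = 440 rad s⁻¹.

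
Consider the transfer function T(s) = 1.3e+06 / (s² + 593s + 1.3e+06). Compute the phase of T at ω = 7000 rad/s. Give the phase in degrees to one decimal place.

∠[(j7000)² + 593(j7000) + 1.3e+06] = ∠[-4.77e+07 + j4.151e+06] = 175.03°
∠T(j7000) = −175.03° = -175.03°

-175.0°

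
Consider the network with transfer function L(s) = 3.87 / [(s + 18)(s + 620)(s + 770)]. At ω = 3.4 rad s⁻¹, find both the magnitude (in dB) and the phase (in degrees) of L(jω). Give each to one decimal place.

|j3.4 + 18| = √(3.4² + 18²) = 18.32
|j3.4 + 620| = √(3.4² + 620²) = 620
|j3.4 + 770| = √(3.4² + 770²) = 770
|L(j3.4)| = 3.87 / (18.32 × 620 × 770) = 4.4252e-07
20 log₁₀(4.4252e-07) = -127.08 dB
∠(j3.4 + 18) = arctan(3.4/18) = 10.70°
∠(j3.4 + 620) = arctan(3.4/620) = 0.31°
∠(j3.4 + 770) = arctan(3.4/770) = 0.25°
∠L(j3.4) = − (10.70° + 0.31° + 0.25°) = -11.26°

|L| = -127.1 dB, ∠L = -11.3°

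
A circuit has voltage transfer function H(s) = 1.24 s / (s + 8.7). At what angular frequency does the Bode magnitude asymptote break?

The single real pole at s = −8.7 gives a corner at ω = 8.7 rad/sec.

8.7 rad/sec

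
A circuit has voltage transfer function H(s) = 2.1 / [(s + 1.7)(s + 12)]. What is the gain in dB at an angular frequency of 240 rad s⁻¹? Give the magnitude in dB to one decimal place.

|j240 + 1.7| = √(240² + 1.7²) = 240
|j240 + 12| = √(240² + 12²) = 240.3
|H(j240)| = 2.1 / (240 × 240.3) = 3.6412e-05
20 log₁₀(3.6412e-05) = -88.78 dB

-88.8 dB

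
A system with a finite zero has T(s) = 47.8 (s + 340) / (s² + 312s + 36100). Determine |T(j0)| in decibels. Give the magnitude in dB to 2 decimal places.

T(0) = 47.8 × 340 / 36100 = 0.45019
20 log₁₀(0.45019) = -6.932 dB

-6.93 dB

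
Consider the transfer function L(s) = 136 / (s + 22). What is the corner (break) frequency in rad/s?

22 rad/s

The single real pole at s = −22 gives a corner at ω = 22 rad/s.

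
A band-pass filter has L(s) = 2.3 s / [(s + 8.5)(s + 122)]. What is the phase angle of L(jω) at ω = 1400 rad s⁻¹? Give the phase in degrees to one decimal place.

-84.7°

∠(j1400) = 90.00°
∠(j1400 + 8.5) = arctan(1400/8.5) = 89.65°
∠(j1400 + 122) = arctan(1400/122) = 85.02°
∠L(j1400) = 90.00° − (89.65° + 85.02°) = -84.67°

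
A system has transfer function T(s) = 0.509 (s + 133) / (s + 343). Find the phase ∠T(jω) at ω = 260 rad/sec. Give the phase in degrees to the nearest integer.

∠(j260 + 133) = arctan(260/133) = 62.91°
∠(j260 + 343) = arctan(260/343) = 37.16°
∠T(j260) = 62.91° − 37.16° = 25.75°

26°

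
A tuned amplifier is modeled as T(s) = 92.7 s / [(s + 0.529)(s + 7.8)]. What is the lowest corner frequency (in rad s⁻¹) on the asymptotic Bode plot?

Break frequencies occur at each pole and zero magnitude: 0.529 rad s⁻¹, 7.8 rad s⁻¹.
The lowest is 0.529 rad s⁻¹.

0.529 rad s⁻¹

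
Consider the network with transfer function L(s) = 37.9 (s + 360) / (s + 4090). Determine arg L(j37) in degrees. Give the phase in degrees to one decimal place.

∠(j37 + 360) = arctan(37/360) = 5.87°
∠(j37 + 4090) = arctan(37/4090) = 0.52°
∠L(j37) = 5.87° − 0.52° = 5.35°

5.3 deg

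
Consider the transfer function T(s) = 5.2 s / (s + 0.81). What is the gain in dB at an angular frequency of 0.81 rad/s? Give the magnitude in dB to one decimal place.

11.3 dB

|j0.81| = 0.81
|j0.81 + 0.81| = √(0.81² + 0.81²) = 1.146
|T(j0.81)| = 5.2 × 0.81 / 1.146 = 3.677
20 log₁₀(3.677) = 11.31 dB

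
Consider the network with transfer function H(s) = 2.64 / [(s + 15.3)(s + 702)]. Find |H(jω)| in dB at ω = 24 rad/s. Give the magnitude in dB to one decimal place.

|j24 + 15.3| = √(24² + 15.3²) = 28.46
|j24 + 702| = √(24² + 702²) = 702.4
|H(j24)| = 2.64 / (28.46 × 702.4) = 0.00013205
20 log₁₀(0.00013205) = -77.59 dB

-77.6 dB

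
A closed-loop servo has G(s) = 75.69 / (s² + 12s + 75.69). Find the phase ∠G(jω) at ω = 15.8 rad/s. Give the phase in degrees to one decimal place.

∠[(j15.8)² + 12(j15.8) + 75.69] = ∠[-173.95 + j189.6] = 132.54°
∠G(j15.8) = −132.54° = -132.54°

-132.5 deg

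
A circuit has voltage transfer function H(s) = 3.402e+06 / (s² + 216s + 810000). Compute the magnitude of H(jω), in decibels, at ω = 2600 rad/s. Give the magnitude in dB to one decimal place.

|(j2600)² + 216(j2600) + 810000| = |-5.95e+06 + j5.616e+05| = 5.976e+06
|H(j2600)| = 3.402e+06 / 5.976e+06 = 0.56923
20 log₁₀(0.56923) = -4.89 dB

-4.9 dB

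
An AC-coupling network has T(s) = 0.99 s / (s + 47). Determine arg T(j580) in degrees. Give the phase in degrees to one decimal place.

4.6°

∠(j580) = 90.00°
∠(j580 + 47) = arctan(580/47) = 85.37°
∠T(j580) = 90.00° − 85.37° = 4.63°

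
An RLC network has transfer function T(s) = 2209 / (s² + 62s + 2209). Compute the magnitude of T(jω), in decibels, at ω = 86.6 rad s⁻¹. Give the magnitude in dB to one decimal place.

-10.7 dB

|(j86.6)² + 62(j86.6) + 2209| = |-5290.6 + j5369.2| = 7538
|T(j86.6)| = 2209 / 7538 = 0.29306
20 log₁₀(0.29306) = -10.66 dB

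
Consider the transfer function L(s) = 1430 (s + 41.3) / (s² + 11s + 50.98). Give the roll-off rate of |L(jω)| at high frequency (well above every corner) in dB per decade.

With 1 zero and 2 poles, the high-frequency asymptotic slope is 20 × (1 − 2) = -20 dB/decade.

-20 dB/decade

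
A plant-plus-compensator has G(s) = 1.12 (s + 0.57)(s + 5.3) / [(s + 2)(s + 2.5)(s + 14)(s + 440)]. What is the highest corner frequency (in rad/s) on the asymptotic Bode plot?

440 rad/s

Break frequencies occur at each pole and zero magnitude: 0.57 rad/s, 2 rad/s, 2.5 rad/s, 5.3 rad/s, 14 rad/s, 440 rad/s.
The highest is 440 rad/s.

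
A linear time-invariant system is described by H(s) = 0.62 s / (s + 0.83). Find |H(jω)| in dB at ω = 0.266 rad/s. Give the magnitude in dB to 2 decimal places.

-14.46 dB

|j0.266| = 0.266
|j0.266 + 0.83| = √(0.266² + 0.83²) = 0.8716
|H(j0.266)| = 0.62 × 0.266 / 0.8716 = 0.18922
20 log₁₀(0.18922) = -14.461 dB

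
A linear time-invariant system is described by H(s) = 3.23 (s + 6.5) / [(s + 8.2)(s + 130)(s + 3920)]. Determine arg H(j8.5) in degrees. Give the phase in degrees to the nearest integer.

3 deg

∠(j8.5 + 6.5) = arctan(8.5/6.5) = 52.59°
∠(j8.5 + 8.2) = arctan(8.5/8.2) = 46.03°
∠(j8.5 + 130) = arctan(8.5/130) = 3.74°
∠(j8.5 + 3920) = arctan(8.5/3920) = 0.12°
∠H(j8.5) = 52.59° − (46.03° + 3.74° + 0.12°) = 2.70°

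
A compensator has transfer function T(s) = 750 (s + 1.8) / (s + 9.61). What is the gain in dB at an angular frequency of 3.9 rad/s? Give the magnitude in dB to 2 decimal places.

|j3.9 + 1.8| = √(3.9² + 1.8²) = 4.295
|j3.9 + 9.61| = √(3.9² + 9.61²) = 10.37
|T(j3.9)| = 750 × 4.295 / 10.37 = 310.62
20 log₁₀(310.62) = 49.845 dB

49.84 dB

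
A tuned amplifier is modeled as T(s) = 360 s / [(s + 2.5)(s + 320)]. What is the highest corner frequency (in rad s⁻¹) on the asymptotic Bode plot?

320 rad s⁻¹

Break frequencies occur at each pole and zero magnitude: 2.5 rad s⁻¹, 320 rad s⁻¹.
The highest is 320 rad s⁻¹.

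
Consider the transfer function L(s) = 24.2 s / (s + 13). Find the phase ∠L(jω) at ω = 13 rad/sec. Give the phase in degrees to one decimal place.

45.0°

∠(j13) = 90.00°
∠(j13 + 13) = arctan(13/13) = 45.00°
∠L(j13) = 90.00° − 45.00° = 45.00°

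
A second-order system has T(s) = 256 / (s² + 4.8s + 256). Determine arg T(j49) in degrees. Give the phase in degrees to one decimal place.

-173.7°

∠[(j49)² + 4.8(j49) + 256] = ∠[-2145 + j235.2] = 173.74°
∠T(j49) = −173.74° = -173.74°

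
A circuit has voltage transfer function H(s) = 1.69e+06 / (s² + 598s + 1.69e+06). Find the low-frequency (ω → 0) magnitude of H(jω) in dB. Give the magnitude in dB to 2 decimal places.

0.00 dB

H(0) = 1.69e+06 / 1.69e+06 = 1
20 log₁₀(1) = 0.000 dB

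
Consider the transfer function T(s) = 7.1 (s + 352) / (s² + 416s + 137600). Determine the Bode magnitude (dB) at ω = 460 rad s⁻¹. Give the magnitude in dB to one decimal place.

|j460 + 352| = √(460² + 352²) = 579.2
|(j460)² + 416(j460) + 137600| = |-74000 + j1.9136e+05| = 2.052e+05
|T(j460)| = 7.1 × 579.2 / 2.052e+05 = 0.020044
20 log₁₀(0.020044) = -33.96 dB

-34.0 dB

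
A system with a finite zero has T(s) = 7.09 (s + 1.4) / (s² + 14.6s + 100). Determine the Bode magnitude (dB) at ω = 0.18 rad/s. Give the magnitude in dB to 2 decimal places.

-19.99 dB

|j0.18 + 1.4| = √(0.18² + 1.4²) = 1.412
|(j0.18)² + 14.6(j0.18) + 100| = |99.968 + j2.628| = 100
|T(j0.18)| = 7.09 × 1.412 / 100 = 0.10007
20 log₁₀(0.10007) = -19.993 dB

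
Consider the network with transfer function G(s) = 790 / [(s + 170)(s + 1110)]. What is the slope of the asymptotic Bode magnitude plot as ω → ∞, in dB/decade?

With 0 zeros and 2 poles, the high-frequency asymptotic slope is 20 × (0 − 2) = -40 dB/decade.

-40 dB/decade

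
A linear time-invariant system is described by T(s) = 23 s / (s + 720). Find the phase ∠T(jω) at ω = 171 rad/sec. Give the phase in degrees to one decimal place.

∠(j171) = 90.00°
∠(j171 + 720) = arctan(171/720) = 13.36°
∠T(j171) = 90.00° − 13.36° = 76.64°

76.6°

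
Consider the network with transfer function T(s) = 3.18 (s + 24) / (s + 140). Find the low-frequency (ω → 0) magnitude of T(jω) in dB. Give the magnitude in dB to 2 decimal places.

-5.27 dB

T(0) = 3.18 × 24 / 140 = 0.54514
20 log₁₀(0.54514) = -5.270 dB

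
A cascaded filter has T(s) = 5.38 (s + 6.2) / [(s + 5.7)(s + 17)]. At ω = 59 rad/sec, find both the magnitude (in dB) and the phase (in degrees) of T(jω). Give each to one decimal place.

|T| = -21.1 dB, ∠T = -74.4°

|j59 + 6.2| = √(59² + 6.2²) = 59.32
|j59 + 5.7| = √(59² + 5.7²) = 59.27
|j59 + 17| = √(59² + 17²) = 61.4
|T(j59)| = 5.38 × 59.32 / (59.27 × 61.4) = 0.087696
20 log₁₀(0.087696) = -21.14 dB
∠(j59 + 6.2) = arctan(59/6.2) = 84.00°
∠(j59 + 5.7) = arctan(59/5.7) = 84.48°
∠(j59 + 17) = arctan(59/17) = 73.93°
∠T(j59) = 84.00° − (84.48° + 73.93°) = -74.41°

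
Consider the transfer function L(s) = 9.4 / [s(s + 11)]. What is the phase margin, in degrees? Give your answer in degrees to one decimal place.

Gain crossover: |L(jω)| = 1 at ω ≈ 0.852 rad/s.
∠L(j0.852) = −90° − arctan(0.852/11) ≈ -94.43°
PM = 180° + (-94.43°) = 85.57°

85.6°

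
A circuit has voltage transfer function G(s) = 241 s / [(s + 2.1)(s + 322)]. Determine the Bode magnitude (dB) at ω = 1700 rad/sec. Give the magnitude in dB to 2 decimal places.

|j1700| = 1700
|j1700 + 2.1| = √(1700² + 2.1²) = 1700
|j1700 + 322| = √(1700² + 322²) = 1730
|G(j1700)| = 241 × 1700 / (1700 × 1730) = 0.13929
20 log₁₀(0.13929) = -17.122 dB

-17.12 dB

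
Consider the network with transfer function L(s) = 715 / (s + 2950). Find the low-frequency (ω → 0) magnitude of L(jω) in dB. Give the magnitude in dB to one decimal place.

L(0) = 715 / 2950 = 0.24237
20 log₁₀(0.24237) = -12.31 dB

-12.3 dB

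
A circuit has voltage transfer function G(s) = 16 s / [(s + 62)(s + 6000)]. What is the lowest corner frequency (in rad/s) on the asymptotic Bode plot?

62 rad/s

Break frequencies occur at each pole and zero magnitude: 62 rad/s, 6000 rad/s.
The lowest is 62 rad/s.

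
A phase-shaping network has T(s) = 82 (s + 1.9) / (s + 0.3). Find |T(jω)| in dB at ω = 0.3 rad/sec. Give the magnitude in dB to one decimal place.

|j0.3 + 1.9| = √(0.3² + 1.9²) = 1.924
|j0.3 + 0.3| = √(0.3² + 0.3²) = 0.4243
|T(j0.3)| = 82 × 1.924 / 0.4243 = 371.77
20 log₁₀(371.77) = 51.41 dB

51.4 dB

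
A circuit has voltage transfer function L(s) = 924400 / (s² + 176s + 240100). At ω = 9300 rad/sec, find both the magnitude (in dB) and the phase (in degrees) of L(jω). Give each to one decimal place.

|L| = -39.4 dB, ∠L = -178.9°

|(j9300)² + 176(j9300) + 240100| = |-8.625e+07 + j1.6368e+06| = 8.627e+07
|L(j9300)| = 924400 / 8.627e+07 = 0.010716
20 log₁₀(0.010716) = -39.40 dB
∠[(j9300)² + 176(j9300) + 240100] = ∠[-8.625e+07 + j1.6368e+06] = 178.91°
∠L(j9300) = −178.91° = -178.91°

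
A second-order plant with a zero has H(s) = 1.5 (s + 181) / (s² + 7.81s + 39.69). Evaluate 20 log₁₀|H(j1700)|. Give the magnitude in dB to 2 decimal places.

-61.04 dB

|j1700 + 181| = √(1700² + 181²) = 1710
|(j1700)² + 7.81(j1700) + 39.69| = |-2.89e+06 + j13277| = 2.89e+06
|H(j1700)| = 1.5 × 1710 / 2.89e+06 = 0.00088734
20 log₁₀(0.00088734) = -61.038 dB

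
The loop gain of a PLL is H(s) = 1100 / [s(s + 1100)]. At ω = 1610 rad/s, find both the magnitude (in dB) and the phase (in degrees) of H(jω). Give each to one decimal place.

|j1610 + 1100| = √(1610² + 1100²) = 1950
|j1610| = 1610
|H(j1610)| = 1100 / (1950 × 1610) = 0.00035039
20 log₁₀(0.00035039) = -69.11 dB
∠(j1610 + 1100) = arctan(1610/1100) = 55.66°
∠(j1610) = 90.00°
∠H(j1610) = − (55.66° + 90.00°) = -145.66°

|H| = -69.1 dB, ∠H = -145.7 deg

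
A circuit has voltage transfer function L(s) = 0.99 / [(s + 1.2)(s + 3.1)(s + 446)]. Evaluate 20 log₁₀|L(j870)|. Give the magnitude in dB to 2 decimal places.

|j870 + 1.2| = √(870² + 1.2²) = 870
|j870 + 3.1| = √(870² + 3.1²) = 870
|j870 + 446| = √(870² + 446²) = 977.7
|L(j870)| = 0.99 / (870 × 870 × 977.7) = 1.3378e-09
20 log₁₀(1.3378e-09) = -177.472 dB

-177.47 dB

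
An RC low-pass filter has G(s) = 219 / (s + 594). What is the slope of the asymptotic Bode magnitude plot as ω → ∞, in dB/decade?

-20 dB/decade

With 0 zeros and 1 pole, the high-frequency asymptotic slope is 20 × (0 − 1) = -20 dB/decade.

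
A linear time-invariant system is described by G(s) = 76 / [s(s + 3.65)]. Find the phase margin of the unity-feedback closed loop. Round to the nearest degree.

Gain crossover: |G(jω)| = 1 at ω ≈ 8.34 rad/sec.
∠G(j8.34) = −90° − arctan(8.34/3.65) ≈ -156.37°
PM = 180° + (-156.37°) = 23.63°

24°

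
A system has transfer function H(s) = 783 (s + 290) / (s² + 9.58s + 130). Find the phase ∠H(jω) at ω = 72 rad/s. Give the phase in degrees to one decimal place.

∠(j72 + 290) = arctan(72/290) = 13.94°
∠[(j72)² + 9.58(j72) + 130] = ∠[-5054 + j689.76] = 172.23°
∠H(j72) = 13.94° − 172.23° = -158.29°

-158.3°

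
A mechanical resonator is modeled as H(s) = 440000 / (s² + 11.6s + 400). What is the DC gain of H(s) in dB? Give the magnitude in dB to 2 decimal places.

60.83 dB

H(0) = 440000 / 400 = 1100
20 log₁₀(1100) = 60.828 dB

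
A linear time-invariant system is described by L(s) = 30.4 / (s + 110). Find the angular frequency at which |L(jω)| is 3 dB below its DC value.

For a single-pole low-pass, the −3 dB point is at the pole: ω = 110 rad/s.

110 rad/s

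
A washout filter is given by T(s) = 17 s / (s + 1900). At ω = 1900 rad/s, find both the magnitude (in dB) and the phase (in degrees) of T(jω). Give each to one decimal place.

|T| = 21.6 dB, ∠T = 45.0°

|j1900| = 1900
|j1900 + 1900| = √(1900² + 1900²) = 2687
|T(j1900)| = 17 × 1900 / 2687 = 12.021
20 log₁₀(12.021) = 21.60 dB
∠(j1900) = 90.00°
∠(j1900 + 1900) = arctan(1900/1900) = 45.00°
∠T(j1900) = 90.00° − 45.00° = 45.00°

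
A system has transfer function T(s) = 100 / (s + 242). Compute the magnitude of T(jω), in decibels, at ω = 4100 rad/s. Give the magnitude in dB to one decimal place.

-32.3 dB

|j4100 + 242| = √(4100² + 242²) = 4107
|T(j4100)| = 100 / 4107 = 0.024348
20 log₁₀(0.024348) = -32.27 dB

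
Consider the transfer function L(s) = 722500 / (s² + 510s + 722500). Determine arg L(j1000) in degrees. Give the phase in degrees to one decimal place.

∠[(j1000)² + 510(j1000) + 722500] = ∠[-2.775e+05 + j5.1e+05] = 118.55°
∠L(j1000) = −118.55° = -118.55°

-118.6°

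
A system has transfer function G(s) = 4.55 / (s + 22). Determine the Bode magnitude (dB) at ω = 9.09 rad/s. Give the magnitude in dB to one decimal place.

|j9.09 + 22| = √(9.09² + 22²) = 23.8
|G(j9.09)| = 4.55 / 23.8 = 0.19114
20 log₁₀(0.19114) = -14.37 dB

-14.4 dB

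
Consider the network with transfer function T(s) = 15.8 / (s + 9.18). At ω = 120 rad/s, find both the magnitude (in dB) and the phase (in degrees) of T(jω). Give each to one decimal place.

|T| = -17.6 dB, ∠T = -85.6°

|j120 + 9.18| = √(120² + 9.18²) = 120.4
|T(j120)| = 15.8 / 120.4 = 0.13128
20 log₁₀(0.13128) = -17.64 dB
∠(j120 + 9.18) = arctan(120/9.18) = 85.63°
∠T(j120) = −85.63° = -85.63°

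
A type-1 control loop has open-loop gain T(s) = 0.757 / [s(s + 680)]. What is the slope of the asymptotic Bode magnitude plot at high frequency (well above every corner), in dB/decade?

With 0 zeros and 2 poles, the high-frequency asymptotic slope is 20 × (0 − 2) = -40 dB/decade.

-40 dB/decade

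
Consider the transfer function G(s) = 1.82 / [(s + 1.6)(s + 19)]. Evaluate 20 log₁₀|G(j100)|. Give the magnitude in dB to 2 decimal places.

-74.95 dB

|j100 + 1.6| = √(100² + 1.6²) = 100
|j100 + 19| = √(100² + 19²) = 101.8
|G(j100)| = 1.82 / (100 × 101.8) = 0.00017878
20 log₁₀(0.00017878) = -74.954 dB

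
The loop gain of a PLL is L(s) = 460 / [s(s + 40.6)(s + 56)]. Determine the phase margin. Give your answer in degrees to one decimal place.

Gain crossover: |L(jω)| = 1 at ω ≈ 0.202 rad/s.
∠L(j0.202) = −90° − arctan(0.202/40.6) − arctan(0.202/56) ≈ -90.49°
PM = 180° + (-90.49°) = 89.51°

89.5°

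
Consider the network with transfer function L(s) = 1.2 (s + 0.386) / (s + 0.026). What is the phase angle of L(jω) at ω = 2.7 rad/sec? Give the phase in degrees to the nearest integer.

∠(j2.7 + 0.386) = arctan(2.7/0.386) = 81.86°
∠(j2.7 + 0.026) = arctan(2.7/0.026) = 89.45°
∠L(j2.7) = 81.86° − 89.45° = -7.58°

-8°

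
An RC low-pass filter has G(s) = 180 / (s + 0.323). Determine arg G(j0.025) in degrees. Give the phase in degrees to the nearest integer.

-4°

∠(j0.025 + 0.323) = arctan(0.025/0.323) = 4.43°
∠G(j0.025) = −4.43° = -4.43°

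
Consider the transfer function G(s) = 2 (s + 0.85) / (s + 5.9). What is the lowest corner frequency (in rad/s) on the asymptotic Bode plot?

Break frequencies occur at each pole and zero magnitude: 0.85 rad/s, 5.9 rad/s.
The lowest is 0.85 rad/s.

0.85 rad/s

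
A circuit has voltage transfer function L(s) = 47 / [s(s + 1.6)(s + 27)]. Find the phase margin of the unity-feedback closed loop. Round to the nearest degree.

Gain crossover: |L(jω)| = 1 at ω ≈ 0.938 rad/s.
∠L(j0.938) = −90° − arctan(0.938/1.6) − arctan(0.938/27) ≈ -122.37°
PM = 180° + (-122.37°) = 57.63°

58 deg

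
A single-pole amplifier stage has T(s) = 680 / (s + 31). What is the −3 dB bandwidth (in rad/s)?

For a single-pole low-pass, the −3 dB point is at the pole: ω = 31 rad/s.

31 rad/s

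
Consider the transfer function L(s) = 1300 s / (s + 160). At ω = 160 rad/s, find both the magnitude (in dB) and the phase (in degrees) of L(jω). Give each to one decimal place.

|L| = 59.3 dB, ∠L = 45.0°

|j160| = 160
|j160 + 160| = √(160² + 160²) = 226.3
|L(j160)| = 1300 × 160 / 226.3 = 919.24
20 log₁₀(919.24) = 59.27 dB
∠(j160) = 90.00°
∠(j160 + 160) = arctan(160/160) = 45.00°
∠L(j160) = 90.00° − 45.00° = 45.00°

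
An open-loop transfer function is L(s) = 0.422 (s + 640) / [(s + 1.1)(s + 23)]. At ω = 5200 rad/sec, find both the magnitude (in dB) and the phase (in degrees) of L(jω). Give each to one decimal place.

|j5200 + 640| = √(5200² + 640²) = 5239
|j5200 + 1.1| = √(5200² + 1.1²) = 5200
|j5200 + 23| = √(5200² + 23²) = 5200
|L(j5200)| = 0.422 × 5239 / (5200 × 5200) = 8.1765e-05
20 log₁₀(8.1765e-05) = -81.75 dB
∠(j5200 + 640) = arctan(5200/640) = 82.98°
∠(j5200 + 1.1) = arctan(5200/1.1) = 89.99°
∠(j5200 + 23) = arctan(5200/23) = 89.75°
∠L(j5200) = 82.98° − (89.99° + 89.75°) = -96.75°

|L| = -81.7 dB, ∠L = -96.8°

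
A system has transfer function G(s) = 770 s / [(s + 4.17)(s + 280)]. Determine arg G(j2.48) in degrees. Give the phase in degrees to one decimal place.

∠(j2.48) = 90.00°
∠(j2.48 + 4.17) = arctan(2.48/4.17) = 30.74°
∠(j2.48 + 280) = arctan(2.48/280) = 0.51°
∠G(j2.48) = 90.00° − (30.74° + 0.51°) = 58.75°

58.8°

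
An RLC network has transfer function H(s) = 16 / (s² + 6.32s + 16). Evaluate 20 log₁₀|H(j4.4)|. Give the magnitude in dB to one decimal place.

|(j4.4)² + 6.32(j4.4) + 16| = |-3.36 + j27.808| = 28.01
|H(j4.4)| = 16 / 28.01 = 0.57122
20 log₁₀(0.57122) = -4.86 dB

-4.9 dB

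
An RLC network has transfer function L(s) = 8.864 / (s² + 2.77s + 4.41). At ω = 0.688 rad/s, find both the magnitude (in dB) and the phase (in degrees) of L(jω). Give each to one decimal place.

|L| = 6.1 dB, ∠L = -25.8°

|(j0.688)² + 2.77(j0.688) + 4.41| = |3.9367 + j1.9058| = 4.374
|L(j0.688)| = 8.864 / 4.374 = 2.0267
20 log₁₀(2.0267) = 6.14 dB
∠[(j0.688)² + 2.77(j0.688) + 4.41] = ∠[3.9367 + j1.9058] = 25.83°
∠L(j0.688) = −25.83° = -25.83°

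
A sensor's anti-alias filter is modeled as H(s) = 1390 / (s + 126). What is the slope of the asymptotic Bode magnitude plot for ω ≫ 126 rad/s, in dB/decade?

-20 dB/decade

With 0 zeros and 1 pole, the high-frequency asymptotic slope is 20 × (0 − 1) = -20 dB/decade.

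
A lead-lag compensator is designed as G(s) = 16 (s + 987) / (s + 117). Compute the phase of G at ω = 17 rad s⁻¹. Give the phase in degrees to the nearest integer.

∠(j17 + 987) = arctan(17/987) = 0.99°
∠(j17 + 117) = arctan(17/117) = 8.27°
∠G(j17) = 0.99° − 8.27° = -7.28°

-7°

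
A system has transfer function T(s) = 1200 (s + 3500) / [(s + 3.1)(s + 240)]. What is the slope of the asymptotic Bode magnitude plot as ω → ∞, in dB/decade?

With 1 zero and 2 poles, the high-frequency asymptotic slope is 20 × (1 − 2) = -20 dB/decade.

-20 dB/decade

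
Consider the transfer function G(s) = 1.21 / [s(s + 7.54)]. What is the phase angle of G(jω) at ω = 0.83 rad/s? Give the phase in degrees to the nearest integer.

∠(j0.83 + 7.54) = arctan(0.83/7.54) = 6.28°
∠(j0.83) = 90.00°
∠G(j0.83) = − (6.28° + 90.00°) = -96.28°

-96 deg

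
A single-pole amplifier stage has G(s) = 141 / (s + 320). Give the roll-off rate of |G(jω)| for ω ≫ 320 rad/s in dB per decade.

With 0 zeros and 1 pole, the high-frequency asymptotic slope is 20 × (0 − 1) = -20 dB/decade.

-20 dB/decade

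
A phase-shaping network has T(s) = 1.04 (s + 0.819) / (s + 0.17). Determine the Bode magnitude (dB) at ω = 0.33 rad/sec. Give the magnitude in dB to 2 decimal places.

|j0.33 + 0.819| = √(0.33² + 0.819²) = 0.883
|j0.33 + 0.17| = √(0.33² + 0.17²) = 0.3712
|T(j0.33)| = 1.04 × 0.883 / 0.3712 = 2.4738
20 log₁₀(2.4738) = 7.867 dB

7.87 dB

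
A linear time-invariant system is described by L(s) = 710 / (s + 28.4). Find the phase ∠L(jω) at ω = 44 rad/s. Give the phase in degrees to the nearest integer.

∠(j44 + 28.4) = arctan(44/28.4) = 57.16°
∠L(j44) = −57.16° = -57.16°

-57°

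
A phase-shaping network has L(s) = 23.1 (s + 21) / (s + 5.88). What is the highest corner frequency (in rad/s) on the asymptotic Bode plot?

21 rad/s

Break frequencies occur at each pole and zero magnitude: 5.88 rad/s, 21 rad/s.
The highest is 21 rad/s.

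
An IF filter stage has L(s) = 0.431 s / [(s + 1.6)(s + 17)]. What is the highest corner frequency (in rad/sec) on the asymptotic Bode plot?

17 rad/sec

Break frequencies occur at each pole and zero magnitude: 1.6 rad/sec, 17 rad/sec.
The highest is 17 rad/sec.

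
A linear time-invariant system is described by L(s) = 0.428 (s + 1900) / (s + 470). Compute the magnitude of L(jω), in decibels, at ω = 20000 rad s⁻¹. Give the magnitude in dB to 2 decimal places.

|j20000 + 1900| = √(20000² + 1900²) = 2.009e+04
|j20000 + 470| = √(20000² + 470²) = 2.001e+04
|L(j20000)| = 0.428 × 2.009e+04 / 2.001e+04 = 0.42981
20 log₁₀(0.42981) = -7.335 dB

-7.33 dB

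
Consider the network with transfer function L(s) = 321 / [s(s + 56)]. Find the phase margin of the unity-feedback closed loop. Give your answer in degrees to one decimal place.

Gain crossover: |L(jω)| = 1 at ω ≈ 5.7 rad/sec.
∠L(j5.7) = −90° − arctan(5.7/56) ≈ -95.81°
PM = 180° + (-95.81°) = 84.19°

84.2°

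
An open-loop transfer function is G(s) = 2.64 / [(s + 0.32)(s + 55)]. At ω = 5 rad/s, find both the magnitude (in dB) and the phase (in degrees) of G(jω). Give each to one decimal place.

|j5 + 0.32| = √(5² + 0.32²) = 5.01
|j5 + 55| = √(5² + 55²) = 55.23
|G(j5)| = 2.64 / (5.01 × 55.23) = 0.0095411
20 log₁₀(0.0095411) = -40.41 dB
∠(j5 + 0.32) = arctan(5/0.32) = 86.34°
∠(j5 + 55) = arctan(5/55) = 5.19°
∠G(j5) = − (86.34° + 5.19°) = -91.53°

|G| = -40.4 dB, ∠G = -91.5°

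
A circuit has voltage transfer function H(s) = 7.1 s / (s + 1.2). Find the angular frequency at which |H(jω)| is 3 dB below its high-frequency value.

1.2 rad s⁻¹

For a single-pole high-pass, the −3 dB point is at the pole: ω = 1.2 rad s⁻¹.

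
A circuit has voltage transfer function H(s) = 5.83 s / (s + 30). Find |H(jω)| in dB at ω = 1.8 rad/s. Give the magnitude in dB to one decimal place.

|j1.8| = 1.8
|j1.8 + 30| = √(1.8² + 30²) = 30.05
|H(j1.8)| = 5.83 × 1.8 / 30.05 = 0.34917
20 log₁₀(0.34917) = -9.14 dB

-9.1 dB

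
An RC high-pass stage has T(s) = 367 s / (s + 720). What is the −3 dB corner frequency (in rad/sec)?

720 rad/sec

For a single-pole high-pass, the −3 dB point is at the pole: ω = 720 rad/sec.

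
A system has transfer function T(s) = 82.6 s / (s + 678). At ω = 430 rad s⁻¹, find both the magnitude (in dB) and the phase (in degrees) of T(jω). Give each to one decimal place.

|j430| = 430
|j430 + 678| = √(430² + 678²) = 802.9
|T(j430)| = 82.6 × 430 / 802.9 = 44.239
20 log₁₀(44.239) = 32.92 dB
∠(j430) = 90.00°
∠(j430 + 678) = arctan(430/678) = 32.38°
∠T(j430) = 90.00° − 32.38° = 57.62°

|T| = 32.9 dB, ∠T = 57.6 deg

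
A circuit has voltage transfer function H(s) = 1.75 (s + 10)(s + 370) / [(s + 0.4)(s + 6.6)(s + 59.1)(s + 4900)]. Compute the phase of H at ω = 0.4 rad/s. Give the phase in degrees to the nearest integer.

-47°

∠(j0.4 + 10) = arctan(0.4/10) = 2.29°
∠(j0.4 + 370) = arctan(0.4/370) = 0.06°
∠(j0.4 + 0.4) = arctan(0.4/0.4) = 45.00°
∠(j0.4 + 6.6) = arctan(0.4/6.6) = 3.47°
∠(j0.4 + 59.1) = arctan(0.4/59.1) = 0.39°
∠(j0.4 + 4900) = arctan(0.4/4900) = 0.00°
∠H(j0.4) = 2.29° + 0.06° − (45.00° + 3.47° + 0.39° + 0.00°) = -46.51°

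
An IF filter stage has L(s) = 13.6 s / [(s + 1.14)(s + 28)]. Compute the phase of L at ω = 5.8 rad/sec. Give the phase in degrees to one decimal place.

-0.6°

∠(j5.8) = 90.00°
∠(j5.8 + 1.14) = arctan(5.8/1.14) = 78.88°
∠(j5.8 + 28) = arctan(5.8/28) = 11.70°
∠L(j5.8) = 90.00° − (78.88° + 11.70°) = -0.58°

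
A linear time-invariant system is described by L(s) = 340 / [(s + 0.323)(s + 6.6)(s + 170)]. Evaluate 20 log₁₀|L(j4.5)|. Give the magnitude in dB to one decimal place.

|j4.5 + 0.323| = √(4.5² + 0.323²) = 4.512
|j4.5 + 6.6| = √(4.5² + 6.6²) = 7.988
|j4.5 + 170| = √(4.5² + 170²) = 170.1
|L(j4.5)| = 340 / (4.512 × 7.988 × 170.1) = 0.055476
20 log₁₀(0.055476) = -25.12 dB

-25.1 dB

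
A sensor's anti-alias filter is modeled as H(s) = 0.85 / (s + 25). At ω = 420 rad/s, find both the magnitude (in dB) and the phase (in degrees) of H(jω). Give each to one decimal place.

|H| = -53.9 dB, ∠H = -86.6°

|j420 + 25| = √(420² + 25²) = 420.7
|H(j420)| = 0.85 / 420.7 = 0.0020202
20 log₁₀(0.0020202) = -53.89 dB
∠(j420 + 25) = arctan(420/25) = 86.59°
∠H(j420) = −86.59° = -86.59°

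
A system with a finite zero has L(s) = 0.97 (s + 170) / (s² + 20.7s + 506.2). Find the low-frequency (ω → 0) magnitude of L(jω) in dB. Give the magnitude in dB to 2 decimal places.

-9.74 dB

L(0) = 0.97 × 170 / 506.2 = 0.32576
20 log₁₀(0.32576) = -9.742 dB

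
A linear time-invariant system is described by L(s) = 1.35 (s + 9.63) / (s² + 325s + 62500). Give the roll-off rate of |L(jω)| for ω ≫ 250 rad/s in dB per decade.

-20 dB/decade

With 1 zero and 2 poles, the high-frequency asymptotic slope is 20 × (1 − 2) = -20 dB/decade.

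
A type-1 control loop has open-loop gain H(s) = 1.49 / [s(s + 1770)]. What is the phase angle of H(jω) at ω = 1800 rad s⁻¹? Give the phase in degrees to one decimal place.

-135.5 deg

∠(j1800 + 1770) = arctan(1800/1770) = 45.48°
∠(j1800) = 90.00°
∠H(j1800) = − (45.48° + 90.00°) = -135.48°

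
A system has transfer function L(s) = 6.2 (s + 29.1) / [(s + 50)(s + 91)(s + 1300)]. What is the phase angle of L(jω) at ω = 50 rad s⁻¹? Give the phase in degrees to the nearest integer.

-16°

∠(j50 + 29.1) = arctan(50/29.1) = 59.80°
∠(j50 + 50) = arctan(50/50) = 45.00°
∠(j50 + 91) = arctan(50/91) = 28.79°
∠(j50 + 1300) = arctan(50/1300) = 2.20°
∠L(j50) = 59.80° − (45.00° + 28.79° + 2.20°) = -16.19°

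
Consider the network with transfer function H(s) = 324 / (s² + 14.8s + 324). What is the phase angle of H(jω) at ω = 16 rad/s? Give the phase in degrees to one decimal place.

-74.0°

∠[(j16)² + 14.8(j16) + 324] = ∠[68 + j236.8] = 73.98°
∠H(j16) = −73.98° = -73.98°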